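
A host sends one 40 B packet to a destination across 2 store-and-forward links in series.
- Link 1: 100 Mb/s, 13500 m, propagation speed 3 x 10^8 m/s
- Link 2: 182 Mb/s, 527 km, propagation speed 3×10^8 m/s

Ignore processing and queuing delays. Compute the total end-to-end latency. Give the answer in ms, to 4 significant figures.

1.807 ms

L = 40 × 8 = 320 bits.
Transmission delays (L/R per hop): 0.0032, 0.00175824 ms; sum = 0.00495824 ms.
Propagation delays (d/s per hop): 0.045, 1.75667 ms; sum = 1.80167 ms.
End-to-end = 1.807 ms.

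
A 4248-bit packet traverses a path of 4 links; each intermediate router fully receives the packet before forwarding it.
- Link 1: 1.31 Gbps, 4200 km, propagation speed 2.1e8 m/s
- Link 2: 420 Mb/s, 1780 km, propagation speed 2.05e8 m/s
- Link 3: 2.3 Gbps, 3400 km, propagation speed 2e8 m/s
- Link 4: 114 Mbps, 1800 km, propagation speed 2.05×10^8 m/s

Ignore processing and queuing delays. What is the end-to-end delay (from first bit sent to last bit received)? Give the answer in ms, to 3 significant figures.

54.5 ms

Transmission delays (L/R per hop): 0.00324275, 0.0101143, 0.00184696, 0.0372632 ms; sum = 0.0524671 ms.
Propagation delays (d/s per hop): 20, 8.68293, 17, 8.78049 ms; sum = 54.4634 ms.
End-to-end = 54.5 ms.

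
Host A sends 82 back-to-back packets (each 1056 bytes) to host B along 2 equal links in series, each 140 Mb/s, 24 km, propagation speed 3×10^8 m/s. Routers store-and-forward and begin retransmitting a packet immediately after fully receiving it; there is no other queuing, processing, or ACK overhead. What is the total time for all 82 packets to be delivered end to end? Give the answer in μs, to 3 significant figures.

Per-hop transmission t_tx = L/R = 8448/140000000 = 60.3429 μs.
Per-hop propagation t_prop = 24000/300000000 = 80 μs.
Pipeline fill: first packet needs 2·t_tx to clear all hops; remaining 81 packets each add one t_tx.
Total = (2+82-1)·t_tx + 2·t_prop = 83·60.3429 + 2·80 = 5170 μs.

5170 μs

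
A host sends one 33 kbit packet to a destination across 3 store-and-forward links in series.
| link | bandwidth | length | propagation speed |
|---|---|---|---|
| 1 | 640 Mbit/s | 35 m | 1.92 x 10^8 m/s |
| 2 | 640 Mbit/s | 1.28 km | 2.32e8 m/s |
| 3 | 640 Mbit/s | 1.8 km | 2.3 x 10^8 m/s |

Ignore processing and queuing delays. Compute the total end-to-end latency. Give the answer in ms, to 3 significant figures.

0.168 ms

L = 33000 bits.
Transmission delay per hop = L/R = 33000/640000000 = 0.0515625 ms; 3 hops → 0.154688 ms.
Propagation delays (d/s per hop): 0.000182292, 0.00551724, 0.00782609 ms; sum = 0.0135256 ms.
End-to-end = 0.168 ms.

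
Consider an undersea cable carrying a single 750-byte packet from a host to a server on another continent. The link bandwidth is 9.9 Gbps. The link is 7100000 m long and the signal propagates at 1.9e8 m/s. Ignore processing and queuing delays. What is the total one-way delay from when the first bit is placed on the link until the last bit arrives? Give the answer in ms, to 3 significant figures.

37.4 ms

L = 750 × 8 = 6000 bits.
Transmission delay = L/R = 6000 / 9900000000 = 0.000606061 ms.
Propagation delay = d/s = 7100000 m / 190000000 m/s = 37.3684 ms.
Total = 37.4 ms.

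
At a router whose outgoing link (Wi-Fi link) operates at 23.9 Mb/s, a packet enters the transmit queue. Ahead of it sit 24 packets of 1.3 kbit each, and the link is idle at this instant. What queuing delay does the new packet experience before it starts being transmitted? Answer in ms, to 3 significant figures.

1.31 ms

Each queued packet: L/R = 1300/23900000 = 0.0543933 ms.
24 queued → 1.30544 ms.
Queuing delay = 1.31 ms.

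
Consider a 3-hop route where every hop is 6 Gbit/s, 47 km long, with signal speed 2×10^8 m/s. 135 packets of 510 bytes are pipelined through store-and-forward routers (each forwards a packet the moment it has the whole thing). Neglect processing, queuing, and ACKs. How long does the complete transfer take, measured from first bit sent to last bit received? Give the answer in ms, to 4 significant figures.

0.7982 ms

Per-hop transmission t_tx = L/R = 4080/6000000000 = 0.00068 ms.
Per-hop propagation t_prop = 47000/200000000 = 0.235 ms.
Pipeline fill: first packet needs 3·t_tx to clear all hops; remaining 134 packets each add one t_tx.
Total = (3+135-1)·t_tx + 3·t_prop = 137·0.00068 + 3·0.235 = 0.7982 ms.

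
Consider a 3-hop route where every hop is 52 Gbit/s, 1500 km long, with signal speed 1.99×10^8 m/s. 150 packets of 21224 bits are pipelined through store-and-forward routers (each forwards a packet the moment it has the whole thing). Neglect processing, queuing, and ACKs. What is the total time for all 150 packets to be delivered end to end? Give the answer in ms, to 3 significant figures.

22.7 ms

Per-hop transmission t_tx = L/R = 21224/52000000000 = 0.000408154 ms.
Per-hop propagation t_prop = 1500000/199000000 = 7.53769 ms.
Pipeline fill: first packet needs 3·t_tx to clear all hops; remaining 149 packets each add one t_tx.
Total = (3+150-1)·t_tx + 3·t_prop = 152·0.000408154 + 3·7.53769 = 22.7 ms.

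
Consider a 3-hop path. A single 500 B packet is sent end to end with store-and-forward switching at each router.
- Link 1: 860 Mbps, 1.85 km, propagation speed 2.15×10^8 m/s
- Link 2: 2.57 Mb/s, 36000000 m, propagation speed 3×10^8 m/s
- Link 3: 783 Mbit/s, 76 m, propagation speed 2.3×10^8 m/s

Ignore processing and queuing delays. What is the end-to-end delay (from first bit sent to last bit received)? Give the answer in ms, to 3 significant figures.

122 ms

L = 500 × 8 = 4000 bits.
Transmission delays (L/R per hop): 0.00465116, 1.55642, 0.00510856 ms; sum = 1.56618 ms.
Propagation delays (d/s per hop): 0.00860465, 120, 0.000330435 ms; sum = 120.009 ms.
End-to-end = 122 ms.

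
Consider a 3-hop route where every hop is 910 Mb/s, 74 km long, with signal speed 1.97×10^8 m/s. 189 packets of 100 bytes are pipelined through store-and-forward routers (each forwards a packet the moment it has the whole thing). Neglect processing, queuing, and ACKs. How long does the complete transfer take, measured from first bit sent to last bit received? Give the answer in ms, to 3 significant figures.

Per-hop transmission t_tx = L/R = 800/910000000 = 0.000879121 ms.
Per-hop propagation t_prop = 74000/197000000 = 0.375635 ms.
Pipeline fill: first packet needs 3·t_tx to clear all hops; remaining 188 packets each add one t_tx.
Total = (3+189-1)·t_tx + 3·t_prop = 191·0.000879121 + 3·0.375635 = 1.29 ms.

1.29 ms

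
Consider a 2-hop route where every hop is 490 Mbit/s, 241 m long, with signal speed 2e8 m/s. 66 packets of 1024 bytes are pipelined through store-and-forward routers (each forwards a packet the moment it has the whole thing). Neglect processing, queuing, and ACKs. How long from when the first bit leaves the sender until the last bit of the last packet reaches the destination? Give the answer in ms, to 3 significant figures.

Per-hop transmission t_tx = L/R = 8192/490000000 = 0.0167184 ms.
Per-hop propagation t_prop = 241/200000000 = 0.001205 ms.
Pipeline fill: first packet needs 2·t_tx to clear all hops; remaining 65 packets each add one t_tx.
Total = (2+66-1)·t_tx + 2·t_prop = 67·0.0167184 + 2·0.001205 = 1.12 ms.

1.12 ms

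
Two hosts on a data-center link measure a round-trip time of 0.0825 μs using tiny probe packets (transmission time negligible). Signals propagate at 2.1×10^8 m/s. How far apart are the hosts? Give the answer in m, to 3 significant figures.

8.66 m

One-way propagation = RTT/2 = 0.04125 μs.
d = s × t = 210000000 × 4.125e-08 = 8.66 m.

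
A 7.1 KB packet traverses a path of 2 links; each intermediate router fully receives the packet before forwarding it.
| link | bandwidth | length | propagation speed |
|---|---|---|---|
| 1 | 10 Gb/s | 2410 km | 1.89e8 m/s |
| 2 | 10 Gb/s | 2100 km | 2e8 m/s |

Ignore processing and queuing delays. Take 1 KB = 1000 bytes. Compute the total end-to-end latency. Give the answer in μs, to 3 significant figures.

23300 μs

L = 56800 bits.
Transmission delay per hop = L/R = 56800/10000000000 = 5.68 μs; 2 hops → 11.36 μs.
Propagation delays (d/s per hop): 12751.3, 10500 μs; sum = 23251.3 μs.
End-to-end = 23300 μs.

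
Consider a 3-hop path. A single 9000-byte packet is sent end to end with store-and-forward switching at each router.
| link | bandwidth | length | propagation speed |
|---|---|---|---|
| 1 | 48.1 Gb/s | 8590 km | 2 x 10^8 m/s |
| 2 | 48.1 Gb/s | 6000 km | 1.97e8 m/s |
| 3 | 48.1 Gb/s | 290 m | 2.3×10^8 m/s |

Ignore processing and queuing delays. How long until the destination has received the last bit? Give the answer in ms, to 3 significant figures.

73.4 ms

L = 9000 × 8 = 72000 bits.
Transmission delay per hop = L/R = 72000/48100000000 = 0.00149688 ms; 3 hops → 0.00449064 ms.
Propagation delays (d/s per hop): 42.95, 30.4569, 0.00126087 ms; sum = 73.4081 ms.
End-to-end = 73.4 ms.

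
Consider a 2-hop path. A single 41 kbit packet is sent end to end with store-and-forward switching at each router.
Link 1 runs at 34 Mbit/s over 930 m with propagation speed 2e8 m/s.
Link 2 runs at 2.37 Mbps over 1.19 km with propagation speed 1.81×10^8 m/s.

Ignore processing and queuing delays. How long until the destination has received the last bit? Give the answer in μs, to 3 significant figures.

L = 41000 bits.
Transmission delays (L/R per hop): 1205.88, 17299.6 μs; sum = 18505.5 μs.
Propagation delays (d/s per hop): 4.65, 6.57459 μs; sum = 11.2246 μs.
End-to-end = 18500 μs.

18500 μs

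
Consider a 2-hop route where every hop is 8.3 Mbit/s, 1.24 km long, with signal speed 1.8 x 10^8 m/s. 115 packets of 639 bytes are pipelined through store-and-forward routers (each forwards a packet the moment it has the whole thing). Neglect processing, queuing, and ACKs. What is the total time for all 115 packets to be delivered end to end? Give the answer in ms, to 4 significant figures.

71.46 ms

Per-hop transmission t_tx = L/R = 5112/8.3e+06 = 0.615904 ms.
Per-hop propagation t_prop = 1240/180000000 = 0.00688889 ms.
Pipeline fill: first packet needs 2·t_tx to clear all hops; remaining 114 packets each add one t_tx.
Total = (2+115-1)·t_tx + 2·t_prop = 116·0.615904 + 2·0.00688889 = 71.46 ms.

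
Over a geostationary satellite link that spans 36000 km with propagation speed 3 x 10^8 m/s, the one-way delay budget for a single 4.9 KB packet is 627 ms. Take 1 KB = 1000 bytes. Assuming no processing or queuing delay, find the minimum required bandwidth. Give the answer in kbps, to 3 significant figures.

77.3 kbps

L = 39200 bits.
Propagation delay = 36000000 / 300000000 = 120 ms.
Transmission budget = 627 − 120 = 507 ms.
R ≥ L / t_tx = 39200 bits / 0.507 s = 77.3 kbps.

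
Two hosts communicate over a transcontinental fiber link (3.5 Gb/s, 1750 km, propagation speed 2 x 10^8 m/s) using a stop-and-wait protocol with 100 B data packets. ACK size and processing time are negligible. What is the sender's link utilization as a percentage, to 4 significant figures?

0.001306 %

t_tx = L/R = 800/3500000000 = 2.28571e-07 s.
t_prop = 1750000/200000000 = 0.00875 s; RTT = 0.0175 s.
Cycle = t_tx + RTT = 0.0175002 s.
Utilization = t_tx / cycle = 2.28571e-07/0.0175002 = 0.001306 %.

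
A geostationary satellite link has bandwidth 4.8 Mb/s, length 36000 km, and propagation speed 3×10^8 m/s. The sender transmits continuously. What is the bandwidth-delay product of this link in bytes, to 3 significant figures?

72000 bytes

Propagation delay = 36000000 / 300000000 = 0.12 s.
BDP = R × t_prop = 4800000 × 0.12 = 576000 bits.
In bytes: 576000/8 = 72000 bytes.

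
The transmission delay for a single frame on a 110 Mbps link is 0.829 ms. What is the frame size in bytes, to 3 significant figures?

L = R × t_tx = 110000000 b/s × 0.000829 s = 91190 bits.
In bytes: 91190 / 8 = 11400 bytes.

11400 bytes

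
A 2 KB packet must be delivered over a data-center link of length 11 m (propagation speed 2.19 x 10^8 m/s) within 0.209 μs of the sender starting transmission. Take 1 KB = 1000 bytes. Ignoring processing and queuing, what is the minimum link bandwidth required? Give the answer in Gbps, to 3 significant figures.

L = 16000 bits.
Propagation delay = 11 / 219000000 = 0.0502283 μs.
Transmission budget = 0.209 − 0.0502283 = 0.158772 μs.
R ≥ L / t_tx = 16000 bits / 1.58772e-07 s = 101 Gbps.

101 Gbps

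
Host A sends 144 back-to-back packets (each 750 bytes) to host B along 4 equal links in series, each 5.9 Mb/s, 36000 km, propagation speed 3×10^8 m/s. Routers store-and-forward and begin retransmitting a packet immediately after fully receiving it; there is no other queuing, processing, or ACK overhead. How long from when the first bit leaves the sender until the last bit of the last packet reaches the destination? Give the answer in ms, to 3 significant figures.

629 ms

Per-hop transmission t_tx = L/R = 6000/5900000 = 1.01695 ms.
Per-hop propagation t_prop = 36000000/300000000 = 120 ms.
Pipeline fill: first packet needs 4·t_tx to clear all hops; remaining 143 packets each add one t_tx.
Total = (4+144-1)·t_tx + 4·t_prop = 147·1.01695 + 4·120 = 629 ms.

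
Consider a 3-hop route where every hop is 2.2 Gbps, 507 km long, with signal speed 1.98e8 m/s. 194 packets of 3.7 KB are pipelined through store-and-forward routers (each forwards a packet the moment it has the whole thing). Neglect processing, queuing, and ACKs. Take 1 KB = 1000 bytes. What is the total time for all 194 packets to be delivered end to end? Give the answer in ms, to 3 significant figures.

Per-hop transmission t_tx = L/R = 29600/2200000000 = 0.0134545 ms.
Per-hop propagation t_prop = 507000/198000000 = 2.56061 ms.
Pipeline fill: first packet needs 3·t_tx to clear all hops; remaining 193 packets each add one t_tx.
Total = (3+194-1)·t_tx + 3·t_prop = 196·0.0134545 + 3·2.56061 = 10.3 ms.

10.3 ms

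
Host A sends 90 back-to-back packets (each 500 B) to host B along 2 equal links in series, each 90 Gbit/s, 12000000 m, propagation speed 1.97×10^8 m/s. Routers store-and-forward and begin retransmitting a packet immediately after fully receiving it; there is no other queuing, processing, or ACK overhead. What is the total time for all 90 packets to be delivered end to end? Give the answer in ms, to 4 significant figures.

121.8 ms

Per-hop transmission t_tx = L/R = 4000/90000000000 = 4.44444e-05 ms.
Per-hop propagation t_prop = 12000000/197000000 = 60.9137 ms.
Pipeline fill: first packet needs 2·t_tx to clear all hops; remaining 89 packets each add one t_tx.
Total = (2+90-1)·t_tx + 2·t_prop = 91·4.44444e-05 + 2·60.9137 = 121.8 ms.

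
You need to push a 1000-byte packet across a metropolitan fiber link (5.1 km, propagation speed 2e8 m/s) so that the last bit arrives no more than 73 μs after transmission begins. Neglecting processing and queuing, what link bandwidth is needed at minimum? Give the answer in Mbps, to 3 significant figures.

168 Mbps

L = 8000 bits.
Propagation delay = 5100 / 200000000 = 25.5 μs.
Transmission budget = 73 − 25.5 = 47.5 μs.
R ≥ L / t_tx = 8000 bits / 4.75e-05 s = 168 Mbps.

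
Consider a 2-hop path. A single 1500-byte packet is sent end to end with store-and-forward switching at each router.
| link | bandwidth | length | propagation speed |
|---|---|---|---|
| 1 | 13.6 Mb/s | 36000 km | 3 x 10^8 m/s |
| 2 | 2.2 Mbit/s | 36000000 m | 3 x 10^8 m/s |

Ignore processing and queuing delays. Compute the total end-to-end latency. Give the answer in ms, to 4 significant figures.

246.3 ms

L = 1500 × 8 = 12000 bits.
Transmission delays (L/R per hop): 0.882353, 5.45455 ms; sum = 6.3369 ms.
Propagation delays (d/s per hop): 120, 120 ms; sum = 240 ms.
End-to-end = 246.3 ms.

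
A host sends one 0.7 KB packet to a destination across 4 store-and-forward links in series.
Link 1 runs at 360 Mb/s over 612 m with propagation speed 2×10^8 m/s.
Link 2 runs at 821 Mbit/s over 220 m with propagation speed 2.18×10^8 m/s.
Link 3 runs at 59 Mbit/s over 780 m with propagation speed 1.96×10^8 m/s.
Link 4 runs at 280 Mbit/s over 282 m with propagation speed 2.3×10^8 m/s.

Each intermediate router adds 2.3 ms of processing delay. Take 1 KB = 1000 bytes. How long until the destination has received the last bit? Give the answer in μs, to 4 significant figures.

7047 μs

L = 5600 bits.
Transmission delays (L/R per hop): 15.5556, 6.82095, 94.9153, 20 μs; sum = 137.292 μs.
Propagation delays (d/s per hop): 3.06, 1.00917, 3.97959, 1.22609 μs; sum = 9.27485 μs.
Processing at 3 router(s): 3 × 2.3 ms = 6900 μs.
End-to-end = 7047 μs.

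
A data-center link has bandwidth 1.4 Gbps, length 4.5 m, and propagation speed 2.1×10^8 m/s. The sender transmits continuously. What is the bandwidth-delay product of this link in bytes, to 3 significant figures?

Propagation delay = 4.5 / 210000000 = 2.14286e-08 s.
BDP = R × t_prop = 1400000000 × 2.14286e-08 = 30 bits.
In bytes: 30/8 = 3.75 bytes.

3.75 bytes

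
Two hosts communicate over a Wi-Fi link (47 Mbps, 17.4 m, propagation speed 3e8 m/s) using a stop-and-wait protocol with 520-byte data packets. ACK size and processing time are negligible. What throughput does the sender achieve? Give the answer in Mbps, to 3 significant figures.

t_tx = L/R = 4160/47000000 = 8.85106e-05 s.
t_prop = 17.4/300000000 = 5.8e-08 s; RTT = 1.16e-07 s.
Cycle = t_tx + RTT = 8.86266e-05 s.
Throughput = L / cycle = 4160 / 8.86266e-05 = 46.9 Mbps.

46.9 Mbps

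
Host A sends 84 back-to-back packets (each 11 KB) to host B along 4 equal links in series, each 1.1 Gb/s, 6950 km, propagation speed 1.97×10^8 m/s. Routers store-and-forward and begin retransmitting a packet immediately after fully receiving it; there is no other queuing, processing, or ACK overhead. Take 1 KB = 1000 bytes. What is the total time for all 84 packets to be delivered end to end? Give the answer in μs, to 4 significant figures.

Per-hop transmission t_tx = L/R = 88000/1100000000 = 80 μs.
Per-hop propagation t_prop = 6950000/197000000 = 35279.2 μs.
Pipeline fill: first packet needs 4·t_tx to clear all hops; remaining 83 packets each add one t_tx.
Total = (4+84-1)·t_tx + 4·t_prop = 87·80 + 4·35279.2 = 148100 μs.

148100 μs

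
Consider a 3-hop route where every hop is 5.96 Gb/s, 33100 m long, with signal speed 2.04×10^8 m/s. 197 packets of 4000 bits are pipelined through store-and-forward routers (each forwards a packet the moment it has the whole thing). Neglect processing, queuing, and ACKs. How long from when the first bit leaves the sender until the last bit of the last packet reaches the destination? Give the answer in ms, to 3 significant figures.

Per-hop transmission t_tx = L/R = 4000/5960000000 = 0.000671141 ms.
Per-hop propagation t_prop = 33100/204000000 = 0.162255 ms.
Pipeline fill: first packet needs 3·t_tx to clear all hops; remaining 196 packets each add one t_tx.
Total = (3+197-1)·t_tx + 3·t_prop = 199·0.000671141 + 3·0.162255 = 0.620 ms.

0.620 ms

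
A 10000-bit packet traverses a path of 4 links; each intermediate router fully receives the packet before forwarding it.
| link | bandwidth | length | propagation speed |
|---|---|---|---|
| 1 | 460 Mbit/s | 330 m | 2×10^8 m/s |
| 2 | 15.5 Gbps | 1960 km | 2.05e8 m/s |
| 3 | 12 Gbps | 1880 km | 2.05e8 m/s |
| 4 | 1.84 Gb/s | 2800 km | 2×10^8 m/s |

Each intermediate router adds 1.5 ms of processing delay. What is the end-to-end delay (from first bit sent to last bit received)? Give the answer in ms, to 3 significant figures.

37.3 ms

Transmission delays (L/R per hop): 0.0217391, 0.000645161, 0.000833333, 0.00543478 ms; sum = 0.0286524 ms.
Propagation delays (d/s per hop): 0.00165, 9.56098, 9.17073, 14 ms; sum = 32.7334 ms.
Processing at 3 router(s): 3 × 1.5 ms = 4.5 ms.
End-to-end = 37.3 ms.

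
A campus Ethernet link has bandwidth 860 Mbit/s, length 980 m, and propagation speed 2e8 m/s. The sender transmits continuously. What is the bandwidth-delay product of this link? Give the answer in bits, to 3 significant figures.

Propagation delay = 980 / 200000000 = 4.9e-06 s.
BDP = R × t_prop = 860000000 × 4.9e-06 = 4214 bits.

4210 bits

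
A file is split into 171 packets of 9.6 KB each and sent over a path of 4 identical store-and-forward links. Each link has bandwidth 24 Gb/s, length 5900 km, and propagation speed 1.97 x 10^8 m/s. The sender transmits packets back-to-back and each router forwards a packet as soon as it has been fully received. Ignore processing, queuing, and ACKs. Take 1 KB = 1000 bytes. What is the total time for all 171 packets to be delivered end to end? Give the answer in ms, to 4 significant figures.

Per-hop transmission t_tx = L/R = 76800/24000000000 = 0.0032 ms.
Per-hop propagation t_prop = 5900000/197000000 = 29.9492 ms.
Pipeline fill: first packet needs 4·t_tx to clear all hops; remaining 170 packets each add one t_tx.
Total = (4+171-1)·t_tx + 4·t_prop = 174·0.0032 + 4·29.9492 = 120.4 ms.

120.4 ms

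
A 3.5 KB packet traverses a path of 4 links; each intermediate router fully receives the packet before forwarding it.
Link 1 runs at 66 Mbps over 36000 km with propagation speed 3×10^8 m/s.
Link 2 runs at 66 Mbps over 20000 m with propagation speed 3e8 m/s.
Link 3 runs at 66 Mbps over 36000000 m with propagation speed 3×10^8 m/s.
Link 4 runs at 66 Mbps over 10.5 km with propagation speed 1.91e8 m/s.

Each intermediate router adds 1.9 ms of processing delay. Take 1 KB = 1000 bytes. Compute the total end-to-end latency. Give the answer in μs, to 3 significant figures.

248000 μs

L = 28000 bits.
Transmission delay per hop = L/R = 28000/66000000 = 424.242 μs; 4 hops → 1696.97 μs.
Propagation delays (d/s per hop): 120000, 66.6667, 120000, 54.9738 μs; sum = 240122 μs.
Processing at 3 router(s): 3 × 1.9 ms = 5700 μs.
End-to-end = 248000 μs.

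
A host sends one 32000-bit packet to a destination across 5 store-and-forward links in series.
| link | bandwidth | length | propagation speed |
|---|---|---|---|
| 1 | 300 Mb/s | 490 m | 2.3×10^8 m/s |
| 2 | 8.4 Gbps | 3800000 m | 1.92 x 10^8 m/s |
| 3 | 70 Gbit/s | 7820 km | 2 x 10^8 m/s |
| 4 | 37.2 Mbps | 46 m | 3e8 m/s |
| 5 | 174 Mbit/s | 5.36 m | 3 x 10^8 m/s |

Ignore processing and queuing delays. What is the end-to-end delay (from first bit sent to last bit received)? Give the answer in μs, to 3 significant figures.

Transmission delays (L/R per hop): 106.667, 3.80952, 0.457143, 860.215, 183.908 μs; sum = 1155.06 μs.
Propagation delays (d/s per hop): 2.13043, 19791.7, 39100, 0.153333, 0.0178667 μs; sum = 58894 μs.
End-to-end = 60000 μs.

60000 μs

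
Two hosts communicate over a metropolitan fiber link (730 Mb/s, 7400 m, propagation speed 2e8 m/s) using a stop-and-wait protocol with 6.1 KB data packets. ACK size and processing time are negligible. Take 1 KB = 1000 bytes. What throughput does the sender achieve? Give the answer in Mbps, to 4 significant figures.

t_tx = L/R = 48800/730000000 = 6.68493e-05 s.
t_prop = 7400/200000000 = 3.7e-05 s; RTT = 7.4e-05 s.
Cycle = t_tx + RTT = 0.000140849 s.
Throughput = L / cycle = 48800 / 0.000140849 = 346.5 Mbps.

346.5 Mbps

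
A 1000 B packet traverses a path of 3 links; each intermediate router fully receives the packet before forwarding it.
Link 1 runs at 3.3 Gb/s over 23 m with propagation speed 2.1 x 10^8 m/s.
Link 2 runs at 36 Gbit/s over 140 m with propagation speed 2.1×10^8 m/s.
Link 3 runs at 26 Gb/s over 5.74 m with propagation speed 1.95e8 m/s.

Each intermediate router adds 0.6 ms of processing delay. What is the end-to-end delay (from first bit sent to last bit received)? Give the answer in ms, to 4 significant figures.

1.204 ms

L = 1000 × 8 = 8000 bits.
Transmission delays (L/R per hop): 0.00242424, 0.000222222, 0.000307692 ms; sum = 0.00295416 ms.
Propagation delays (d/s per hop): 0.000109524, 0.000666667, 2.94359e-05 ms; sum = 0.000805626 ms.
Processing at 2 router(s): 2 × 0.6 ms = 1.2 ms.
End-to-end = 1.204 ms.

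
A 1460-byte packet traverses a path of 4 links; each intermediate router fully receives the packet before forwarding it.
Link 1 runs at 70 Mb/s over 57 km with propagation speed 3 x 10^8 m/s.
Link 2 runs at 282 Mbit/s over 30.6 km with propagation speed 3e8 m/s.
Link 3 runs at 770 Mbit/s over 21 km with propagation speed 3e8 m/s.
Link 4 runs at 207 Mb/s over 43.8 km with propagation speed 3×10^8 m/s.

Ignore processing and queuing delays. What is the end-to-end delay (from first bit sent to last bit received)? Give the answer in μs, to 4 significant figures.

L = 1460 × 8 = 11680 bits.
Transmission delays (L/R per hop): 166.857, 41.4184, 15.1688, 56.4251 μs; sum = 279.87 μs.
Propagation delays (d/s per hop): 190, 102, 70, 146 μs; sum = 508 μs.
End-to-end = 787.9 μs.

787.9 μs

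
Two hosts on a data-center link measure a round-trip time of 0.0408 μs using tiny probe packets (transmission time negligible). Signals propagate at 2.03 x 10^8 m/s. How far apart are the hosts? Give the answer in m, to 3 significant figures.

4.14 m

One-way propagation = RTT/2 = 0.0204 μs.
d = s × t = 2.03e+08 × 2.04e-08 = 4.14 m.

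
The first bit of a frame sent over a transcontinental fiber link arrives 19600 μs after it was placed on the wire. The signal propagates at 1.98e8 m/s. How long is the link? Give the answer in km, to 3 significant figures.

3880 km

d = s × t_prop = 198000000 × 0.0196 = 3880 km.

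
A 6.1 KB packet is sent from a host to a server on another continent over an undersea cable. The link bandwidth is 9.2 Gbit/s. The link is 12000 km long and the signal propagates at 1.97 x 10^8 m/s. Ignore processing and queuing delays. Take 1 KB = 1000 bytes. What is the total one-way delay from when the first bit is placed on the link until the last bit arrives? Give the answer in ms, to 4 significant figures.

60.92 ms

L = 48800 bits.
Transmission delay = L/R = 48800 / 9200000000 = 0.00530435 ms.
Propagation delay = d/s = 12000000 m / 197000000 m/s = 60.9137 ms.
Total = 60.92 ms.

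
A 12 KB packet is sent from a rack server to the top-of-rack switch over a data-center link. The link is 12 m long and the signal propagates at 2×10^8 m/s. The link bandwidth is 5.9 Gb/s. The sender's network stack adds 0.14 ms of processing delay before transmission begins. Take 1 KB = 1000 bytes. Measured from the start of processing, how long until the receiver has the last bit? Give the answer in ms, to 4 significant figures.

0.1563 ms

L = 96000 bits.
Transmission delay = L/R = 96000 / 5900000000 = 0.0162712 ms.
Propagation delay = d/s = 12 m / 200000000 m/s = 6e-05 ms.
Plus processing delay 0.14 ms = 0.14 ms.
Total = 0.1563 ms.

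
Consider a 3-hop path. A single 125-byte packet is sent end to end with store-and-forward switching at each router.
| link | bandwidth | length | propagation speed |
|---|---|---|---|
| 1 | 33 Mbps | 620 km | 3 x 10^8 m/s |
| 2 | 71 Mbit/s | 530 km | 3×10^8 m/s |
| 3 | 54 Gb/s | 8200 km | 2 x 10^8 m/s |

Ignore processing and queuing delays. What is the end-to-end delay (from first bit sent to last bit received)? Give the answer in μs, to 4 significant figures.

44880 μs

L = 125 × 8 = 1000 bits.
Transmission delays (L/R per hop): 30.303, 14.0845, 0.0185185 μs; sum = 44.4061 μs.
Propagation delays (d/s per hop): 2066.67, 1766.67, 41000 μs; sum = 44833.3 μs.
End-to-end = 44880 μs.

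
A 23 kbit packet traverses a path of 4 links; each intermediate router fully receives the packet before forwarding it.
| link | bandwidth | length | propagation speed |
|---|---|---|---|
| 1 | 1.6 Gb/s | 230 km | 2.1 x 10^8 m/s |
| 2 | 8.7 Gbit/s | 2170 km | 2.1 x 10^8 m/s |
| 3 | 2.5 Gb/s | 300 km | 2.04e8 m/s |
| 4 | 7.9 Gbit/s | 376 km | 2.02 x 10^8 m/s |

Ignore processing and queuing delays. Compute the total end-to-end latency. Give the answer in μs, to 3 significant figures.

14800 μs

L = 23000 bits.
Transmission delays (L/R per hop): 14.375, 2.64368, 9.2, 2.91139 μs; sum = 29.1301 μs.
Propagation delays (d/s per hop): 1095.24, 10333.3, 1470.59, 1861.39 μs; sum = 14760.5 μs.
End-to-end = 14800 μs.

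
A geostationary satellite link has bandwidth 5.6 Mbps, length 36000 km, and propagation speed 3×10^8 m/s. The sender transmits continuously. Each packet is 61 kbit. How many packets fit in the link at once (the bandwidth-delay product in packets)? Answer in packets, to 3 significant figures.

Propagation delay = 36000000 / 300000000 = 0.12 s.
BDP = R × t_prop = 5600000 × 0.12 = 672000 bits.
In packets of 61000 bits: 11.0 packets.

11.0 packets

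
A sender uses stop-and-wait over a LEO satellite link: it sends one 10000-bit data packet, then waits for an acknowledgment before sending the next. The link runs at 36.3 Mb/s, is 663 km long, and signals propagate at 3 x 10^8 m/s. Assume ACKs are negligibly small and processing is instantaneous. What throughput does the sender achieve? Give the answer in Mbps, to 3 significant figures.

2.13 Mbps

t_tx = L/R = 10000/36300000 = 0.000275482 s.
t_prop = 663000/300000000 = 0.00221 s; RTT = 0.00442 s.
Cycle = t_tx + RTT = 0.00469548 s.
Throughput = L / cycle = 10000 / 0.00469548 = 2.13 Mbps.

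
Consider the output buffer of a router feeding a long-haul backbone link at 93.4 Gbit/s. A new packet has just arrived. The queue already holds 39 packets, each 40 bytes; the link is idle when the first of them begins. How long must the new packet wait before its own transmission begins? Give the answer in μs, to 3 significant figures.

Each queued packet: L/R = 320/93400000000 = 0.00342612 μs.
39 queued → 0.133619 μs.
Queuing delay = 0.134 μs.

0.134 μs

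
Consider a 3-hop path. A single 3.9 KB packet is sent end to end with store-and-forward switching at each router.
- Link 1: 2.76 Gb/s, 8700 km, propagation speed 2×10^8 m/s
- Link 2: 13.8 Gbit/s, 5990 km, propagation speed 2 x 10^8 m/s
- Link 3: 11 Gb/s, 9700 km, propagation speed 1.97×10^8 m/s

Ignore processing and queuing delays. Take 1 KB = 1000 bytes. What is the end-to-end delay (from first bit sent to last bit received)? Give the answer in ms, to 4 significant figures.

122.7 ms

L = 31200 bits.
Transmission delays (L/R per hop): 0.0113043, 0.00226087, 0.00283636 ms; sum = 0.0164016 ms.
Propagation delays (d/s per hop): 43.5, 29.95, 49.2386 ms; sum = 122.689 ms.
End-to-end = 122.7 ms.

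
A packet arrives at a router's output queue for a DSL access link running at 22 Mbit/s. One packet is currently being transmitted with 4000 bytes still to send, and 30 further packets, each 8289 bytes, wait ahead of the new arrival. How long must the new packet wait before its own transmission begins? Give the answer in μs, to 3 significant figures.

Each queued packet: L/R = 66312/22000000 = 3014.18 μs.
30 queued → 90425.5 μs.
Plus remaining 32000 bits of current packet: 1454.55 μs.
Queuing delay = 91900 μs.

91900 μs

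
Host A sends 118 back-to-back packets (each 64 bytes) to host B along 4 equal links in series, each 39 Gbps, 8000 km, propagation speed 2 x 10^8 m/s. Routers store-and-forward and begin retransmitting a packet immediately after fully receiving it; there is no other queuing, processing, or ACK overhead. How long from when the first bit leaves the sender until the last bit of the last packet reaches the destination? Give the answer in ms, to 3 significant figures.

Per-hop transmission t_tx = L/R = 512/39000000000 = 1.31282e-05 ms.
Per-hop propagation t_prop = 8000000/200000000 = 40 ms.
Pipeline fill: first packet needs 4·t_tx to clear all hops; remaining 117 packets each add one t_tx.
Total = (4+118-1)·t_tx + 4·t_prop = 121·1.31282e-05 + 4·40 = 160 ms.

160 ms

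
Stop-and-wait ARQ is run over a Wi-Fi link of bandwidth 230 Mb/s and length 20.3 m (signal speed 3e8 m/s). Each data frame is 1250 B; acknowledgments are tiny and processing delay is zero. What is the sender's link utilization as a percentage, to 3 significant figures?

t_tx = L/R = 10000/230000000 = 4.34783e-05 s.
t_prop = 20.3/300000000 = 6.76667e-08 s; RTT = 1.35333e-07 s.
Cycle = t_tx + RTT = 4.36136e-05 s.
Utilization = t_tx / cycle = 4.34783e-05/4.36136e-05 = 99.7 %.

99.7 %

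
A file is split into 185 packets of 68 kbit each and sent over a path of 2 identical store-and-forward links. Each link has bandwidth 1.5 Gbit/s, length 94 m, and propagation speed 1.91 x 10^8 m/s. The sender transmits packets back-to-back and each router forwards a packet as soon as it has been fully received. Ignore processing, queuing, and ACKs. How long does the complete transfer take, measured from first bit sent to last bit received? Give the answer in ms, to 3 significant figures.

Per-hop transmission t_tx = L/R = 68000/1500000000 = 0.0453333 ms.
Per-hop propagation t_prop = 94/191000000 = 0.000492147 ms.
Pipeline fill: first packet needs 2·t_tx to clear all hops; remaining 184 packets each add one t_tx.
Total = (2+185-1)·t_tx + 2·t_prop = 186·0.0453333 + 2·0.000492147 = 8.43 ms.

8.43 ms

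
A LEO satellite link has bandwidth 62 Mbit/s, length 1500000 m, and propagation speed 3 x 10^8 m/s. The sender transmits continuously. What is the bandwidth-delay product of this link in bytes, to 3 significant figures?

38800 bytes

Propagation delay = 1500000 / 300000000 = 0.005 s.
BDP = R × t_prop = 62000000 × 0.005 = 310000 bits.
In bytes: 310000/8 = 38800 bytes.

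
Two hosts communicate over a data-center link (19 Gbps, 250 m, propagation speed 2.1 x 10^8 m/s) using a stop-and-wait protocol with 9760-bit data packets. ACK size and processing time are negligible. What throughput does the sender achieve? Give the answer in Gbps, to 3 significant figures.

3.37 Gbps

t_tx = L/R = 9760/19000000000 = 5.13684e-07 s.
t_prop = 250/210000000 = 1.19048e-06 s; RTT = 2.38095e-06 s.
Cycle = t_tx + RTT = 2.89464e-06 s.
Throughput = L / cycle = 9760 / 2.89464e-06 = 3.37 Gbps.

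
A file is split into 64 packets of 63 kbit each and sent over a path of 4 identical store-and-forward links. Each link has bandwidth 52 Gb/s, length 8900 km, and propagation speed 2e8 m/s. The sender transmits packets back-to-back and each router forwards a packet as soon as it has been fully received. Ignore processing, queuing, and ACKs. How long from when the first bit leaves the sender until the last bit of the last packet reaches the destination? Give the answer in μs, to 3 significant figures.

178000 μs

Per-hop transmission t_tx = L/R = 63000/52000000000 = 1.21154 μs.
Per-hop propagation t_prop = 8900000/200000000 = 44500 μs.
Pipeline fill: first packet needs 4·t_tx to clear all hops; remaining 63 packets each add one t_tx.
Total = (4+64-1)·t_tx + 4·t_prop = 67·1.21154 + 4·44500 = 178000 μs.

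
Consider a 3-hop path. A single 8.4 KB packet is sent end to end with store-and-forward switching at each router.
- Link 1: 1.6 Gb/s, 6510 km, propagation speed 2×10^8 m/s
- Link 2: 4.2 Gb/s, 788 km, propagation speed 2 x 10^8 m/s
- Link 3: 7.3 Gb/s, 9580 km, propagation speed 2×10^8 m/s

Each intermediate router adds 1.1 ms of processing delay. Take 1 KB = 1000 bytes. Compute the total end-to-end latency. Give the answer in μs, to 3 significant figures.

86700 μs

L = 67200 bits.
Transmission delays (L/R per hop): 42, 16, 9.20548 μs; sum = 67.2055 μs.
Propagation delays (d/s per hop): 32550, 3940, 47900 μs; sum = 84390 μs.
Processing at 2 router(s): 2 × 1.1 ms = 2200 μs.
End-to-end = 86700 μs.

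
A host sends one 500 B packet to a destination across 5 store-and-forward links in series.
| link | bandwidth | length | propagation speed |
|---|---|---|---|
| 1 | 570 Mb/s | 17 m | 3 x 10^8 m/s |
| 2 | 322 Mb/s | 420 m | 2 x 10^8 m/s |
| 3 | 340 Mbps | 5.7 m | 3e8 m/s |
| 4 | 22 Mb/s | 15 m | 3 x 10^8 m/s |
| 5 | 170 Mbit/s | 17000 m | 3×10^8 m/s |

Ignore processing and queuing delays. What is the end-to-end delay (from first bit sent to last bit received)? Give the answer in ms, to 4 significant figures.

L = 500 × 8 = 4000 bits.
Transmission delays (L/R per hop): 0.00701754, 0.0124224, 0.0117647, 0.181818, 0.0235294 ms; sum = 0.236552 ms.
Propagation delays (d/s per hop): 5.66667e-05, 0.0021, 1.9e-05, 5e-05, 0.0566667 ms; sum = 0.0588923 ms.
End-to-end = 0.2954 ms.

0.2954 ms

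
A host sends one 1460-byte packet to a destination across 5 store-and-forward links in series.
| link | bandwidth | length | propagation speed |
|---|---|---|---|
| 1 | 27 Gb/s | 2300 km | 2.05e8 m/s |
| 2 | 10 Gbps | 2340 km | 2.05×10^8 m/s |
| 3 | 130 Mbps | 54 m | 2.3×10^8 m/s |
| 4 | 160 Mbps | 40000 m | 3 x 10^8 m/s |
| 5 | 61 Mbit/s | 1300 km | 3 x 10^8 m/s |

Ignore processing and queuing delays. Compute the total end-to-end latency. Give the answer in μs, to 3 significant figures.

27500 μs

L = 1460 × 8 = 11680 bits.
Transmission delays (L/R per hop): 0.432593, 1.168, 89.8462, 73, 191.475 μs; sum = 355.922 μs.
Propagation delays (d/s per hop): 11219.5, 11414.6, 0.234783, 133.333, 4333.33 μs; sum = 27101 μs.
End-to-end = 27500 μs.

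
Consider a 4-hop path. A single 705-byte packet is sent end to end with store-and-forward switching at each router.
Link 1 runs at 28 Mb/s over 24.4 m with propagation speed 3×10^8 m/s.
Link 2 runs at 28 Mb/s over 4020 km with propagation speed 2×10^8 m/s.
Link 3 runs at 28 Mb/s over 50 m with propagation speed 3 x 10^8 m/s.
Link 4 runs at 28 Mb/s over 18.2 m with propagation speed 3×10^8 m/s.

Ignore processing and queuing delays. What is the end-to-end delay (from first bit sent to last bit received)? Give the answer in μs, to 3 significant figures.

20900 μs

L = 705 × 8 = 5640 bits.
Transmission delay per hop = L/R = 5640/28000000 = 201.429 μs; 4 hops → 805.714 μs.
Propagation delays (d/s per hop): 0.0813333, 20100, 0.166667, 0.0606667 μs; sum = 20100.3 μs.
End-to-end = 20900 μs.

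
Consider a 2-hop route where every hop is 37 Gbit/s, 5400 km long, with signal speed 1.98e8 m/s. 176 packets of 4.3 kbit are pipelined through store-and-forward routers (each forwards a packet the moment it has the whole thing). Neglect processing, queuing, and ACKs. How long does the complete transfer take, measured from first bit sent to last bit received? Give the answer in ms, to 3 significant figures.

Per-hop transmission t_tx = L/R = 4300/37000000000 = 0.000116216 ms.
Per-hop propagation t_prop = 5400000/198000000 = 27.2727 ms.
Pipeline fill: first packet needs 2·t_tx to clear all hops; remaining 175 packets each add one t_tx.
Total = (2+176-1)·t_tx + 2·t_prop = 177·0.000116216 + 2·27.2727 = 54.6 ms.

54.6 ms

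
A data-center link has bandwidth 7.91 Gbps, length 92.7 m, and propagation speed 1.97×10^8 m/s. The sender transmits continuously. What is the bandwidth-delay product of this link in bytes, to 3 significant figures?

Propagation delay = 92.7 / 197000000 = 4.70558e-07 s.
BDP = R × t_prop = 7910000000 × 4.70558e-07 = 3722.12 bits.
In bytes: 3722.12/8 = 465 bytes.

465 bytes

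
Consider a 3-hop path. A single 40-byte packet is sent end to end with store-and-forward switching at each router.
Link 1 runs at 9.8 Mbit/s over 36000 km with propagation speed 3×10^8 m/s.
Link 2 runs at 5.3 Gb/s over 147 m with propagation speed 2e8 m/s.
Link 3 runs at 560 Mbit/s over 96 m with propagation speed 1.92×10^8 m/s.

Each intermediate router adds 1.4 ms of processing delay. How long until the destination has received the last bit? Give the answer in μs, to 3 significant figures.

123000 μs

L = 40 × 8 = 320 bits.
Transmission delays (L/R per hop): 32.6531, 0.0603774, 0.571429 μs; sum = 33.2849 μs.
Propagation delays (d/s per hop): 120000, 0.735, 0.5 μs; sum = 120001 μs.
Processing at 2 router(s): 2 × 1.4 ms = 2800 μs.
End-to-end = 123000 μs.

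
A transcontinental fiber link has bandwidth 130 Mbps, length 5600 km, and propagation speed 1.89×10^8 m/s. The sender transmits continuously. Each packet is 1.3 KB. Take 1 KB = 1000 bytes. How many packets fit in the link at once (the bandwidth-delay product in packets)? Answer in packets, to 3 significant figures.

Propagation delay = 5600000 / 189000000 = 0.0296296 s.
BDP = R × t_prop = 130000000 × 0.0296296 = 3851850 bits.
In packets of 10400 bits: 370 packets.

370 packets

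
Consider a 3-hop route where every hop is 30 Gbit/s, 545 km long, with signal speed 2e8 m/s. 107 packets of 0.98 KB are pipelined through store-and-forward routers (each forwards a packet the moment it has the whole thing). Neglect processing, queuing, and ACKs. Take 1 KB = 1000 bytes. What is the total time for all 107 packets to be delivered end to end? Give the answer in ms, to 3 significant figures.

Per-hop transmission t_tx = L/R = 7840/30000000000 = 0.000261333 ms.
Per-hop propagation t_prop = 545000/200000000 = 2.725 ms.
Pipeline fill: first packet needs 3·t_tx to clear all hops; remaining 106 packets each add one t_tx.
Total = (3+107-1)·t_tx + 3·t_prop = 109·0.000261333 + 3·2.725 = 8.20 ms.

8.20 ms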